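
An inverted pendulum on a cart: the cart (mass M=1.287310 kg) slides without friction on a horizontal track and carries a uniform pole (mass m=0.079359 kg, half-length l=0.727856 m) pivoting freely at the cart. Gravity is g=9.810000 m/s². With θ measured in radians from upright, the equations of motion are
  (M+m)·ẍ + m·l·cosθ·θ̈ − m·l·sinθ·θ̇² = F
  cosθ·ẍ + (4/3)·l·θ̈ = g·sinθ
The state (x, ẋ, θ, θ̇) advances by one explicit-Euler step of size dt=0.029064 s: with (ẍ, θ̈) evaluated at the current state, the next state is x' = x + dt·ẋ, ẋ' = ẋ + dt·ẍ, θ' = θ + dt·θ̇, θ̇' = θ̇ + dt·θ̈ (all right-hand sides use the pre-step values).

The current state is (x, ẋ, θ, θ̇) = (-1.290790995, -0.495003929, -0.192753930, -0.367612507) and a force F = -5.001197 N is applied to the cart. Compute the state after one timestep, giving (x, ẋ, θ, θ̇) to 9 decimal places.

sinθ=-0.191562546, cosθ=0.981480408
temp = (F + m·l·θ̇²·sinθ)/(M+m) = (-5.001197 + -0.001495315)/1.366669 = -3.660500323
θ̈ = (g·sinθ − cosθ·temp)/(l·(4/3 − m·cos²θ/(M+m))) = 1.842926306
ẍ = temp − m·l·θ̈·cosθ/(M+m) = -3.736948637
Euler: x'=-1.290790995+0.029064·-0.495003929=-1.305177789, ẋ'=-0.495003929+0.029064·-3.736948637=-0.603614604
       θ'=-0.192753930+0.029064·-0.367612507=-0.203438220, θ̇'=-0.367612507+0.029064·1.842926306=-0.314049697

(-1.305177789, -0.603614604, -0.203438220, -0.314049697)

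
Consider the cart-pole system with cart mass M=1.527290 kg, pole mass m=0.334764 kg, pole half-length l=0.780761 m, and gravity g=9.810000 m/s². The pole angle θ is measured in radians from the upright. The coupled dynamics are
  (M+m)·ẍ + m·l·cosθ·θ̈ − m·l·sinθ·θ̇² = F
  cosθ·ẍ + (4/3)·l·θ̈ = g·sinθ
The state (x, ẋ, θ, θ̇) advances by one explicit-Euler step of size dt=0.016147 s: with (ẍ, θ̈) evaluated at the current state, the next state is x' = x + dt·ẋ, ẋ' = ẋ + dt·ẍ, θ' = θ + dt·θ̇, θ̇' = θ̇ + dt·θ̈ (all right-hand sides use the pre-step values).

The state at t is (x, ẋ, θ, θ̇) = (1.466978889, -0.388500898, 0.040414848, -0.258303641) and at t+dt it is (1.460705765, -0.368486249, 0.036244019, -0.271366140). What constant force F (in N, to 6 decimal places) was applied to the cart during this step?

ẍ = (ẋ'−ẋ)/dt = (-0.368486249−-0.388500898)/0.016147 = 1.239527
θ̈ = (θ̇'−θ̇)/dt = (-0.271366140−-0.258303641)/0.016147 = -0.808974
sinθ=0.040404, cosθ=0.999183
F = (M+m)·ẍ + m·l·cosθ·θ̈ − m·l·sinθ·θ̇² = 2.308067 + -0.211269 − 0.000705 = 2.096093

F = 2.096093 N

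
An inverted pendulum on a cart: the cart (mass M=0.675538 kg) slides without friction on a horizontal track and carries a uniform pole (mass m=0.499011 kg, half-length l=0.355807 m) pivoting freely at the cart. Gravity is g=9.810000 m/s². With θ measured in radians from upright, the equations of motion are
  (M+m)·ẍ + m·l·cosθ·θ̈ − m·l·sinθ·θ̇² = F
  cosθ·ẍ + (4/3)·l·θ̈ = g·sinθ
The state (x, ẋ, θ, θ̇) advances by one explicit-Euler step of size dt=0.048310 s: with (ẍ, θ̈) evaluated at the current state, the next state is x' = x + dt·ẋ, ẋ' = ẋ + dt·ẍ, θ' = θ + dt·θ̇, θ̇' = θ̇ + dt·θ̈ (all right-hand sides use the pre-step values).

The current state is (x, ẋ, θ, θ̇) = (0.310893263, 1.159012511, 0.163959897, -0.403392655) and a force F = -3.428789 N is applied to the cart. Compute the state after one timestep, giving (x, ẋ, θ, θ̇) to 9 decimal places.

(0.366885157, 0.919608537, 0.144471998, 0.257533671)

sinθ=0.163226266, cosθ=0.986588661
temp = (F + m·l·θ̇²·sinθ)/(M+m) = (-3.428789 + 0.004715966)/1.174549 = -2.915223660
θ̈ = (g·sinθ − cosθ·temp)/(l·(4/3 − m·cos²θ/(M+m))) = 13.680942379
ẍ = temp − m·l·θ̈·cosθ/(M+m) = -4.955578024
Euler: x'=0.310893263+0.048310·1.159012511=0.366885157, ẋ'=1.159012511+0.048310·-4.955578024=0.919608537
       θ'=0.163959897+0.048310·-0.403392655=0.144471998, θ̇'=-0.403392655+0.048310·13.680942379=0.257533671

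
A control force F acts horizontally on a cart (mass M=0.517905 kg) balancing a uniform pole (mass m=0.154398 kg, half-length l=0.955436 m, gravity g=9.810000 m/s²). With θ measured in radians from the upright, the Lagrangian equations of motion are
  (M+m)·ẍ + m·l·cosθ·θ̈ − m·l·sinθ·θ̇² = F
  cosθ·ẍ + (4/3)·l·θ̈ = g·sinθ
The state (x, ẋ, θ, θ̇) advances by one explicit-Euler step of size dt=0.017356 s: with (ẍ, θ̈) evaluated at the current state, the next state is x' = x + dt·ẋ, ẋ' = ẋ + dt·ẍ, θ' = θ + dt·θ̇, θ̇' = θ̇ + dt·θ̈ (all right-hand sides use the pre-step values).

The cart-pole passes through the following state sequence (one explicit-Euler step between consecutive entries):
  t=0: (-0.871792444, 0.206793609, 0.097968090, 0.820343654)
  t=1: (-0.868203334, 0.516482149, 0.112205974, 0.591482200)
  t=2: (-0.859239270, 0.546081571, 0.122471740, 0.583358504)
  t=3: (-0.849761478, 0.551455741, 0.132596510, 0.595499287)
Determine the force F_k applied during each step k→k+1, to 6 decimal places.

step 0→1:
  ẍ = (ẋ'−ẋ)/dt = (0.516482149−0.206793609)/0.017356 = 17.843313
  θ̈ = (θ̇'−θ̇)/dt = (0.591482200−0.820343654)/0.017356 = -13.186302
  sinθ=0.097811, cosθ=0.995205
  F = (M+m)·ẍ + m·l·cosθ·θ̈ − m·l·sinθ·θ̇² = 11.996113 + -1.935882 − 0.009710 = 10.050521
step 1→2:
  ẍ = (ẋ'−ẋ)/dt = (0.546081571−0.516482149)/0.017356 = 1.705429
  θ̈ = (θ̇'−θ̇)/dt = (0.583358504−0.591482200)/0.017356 = -0.468063
  sinθ=0.111971, cosθ=0.993712
  F = (M+m)·ẍ + m·l·cosθ·θ̈ − m·l·sinθ·θ̇² = 1.146565 + -0.068613 − 0.005779 = 1.072173
step 2→3:
  ẍ = (ẋ'−ẋ)/dt = (0.551455741−0.546081571)/0.017356 = 0.309643
  θ̈ = (θ̇'−θ̇)/dt = (0.595499287−0.583358504)/0.017356 = 0.699515
  sinθ=0.122166, cosθ=0.992510
  F = (M+m)·ẍ + m·l·cosθ·θ̈ − m·l·sinθ·θ̇² = 0.208174 + 0.102418 − 0.006133 = 0.304459

F_0 = 10.050521 N
F_1 = 1.072173 N
F_2 = 0.304459 N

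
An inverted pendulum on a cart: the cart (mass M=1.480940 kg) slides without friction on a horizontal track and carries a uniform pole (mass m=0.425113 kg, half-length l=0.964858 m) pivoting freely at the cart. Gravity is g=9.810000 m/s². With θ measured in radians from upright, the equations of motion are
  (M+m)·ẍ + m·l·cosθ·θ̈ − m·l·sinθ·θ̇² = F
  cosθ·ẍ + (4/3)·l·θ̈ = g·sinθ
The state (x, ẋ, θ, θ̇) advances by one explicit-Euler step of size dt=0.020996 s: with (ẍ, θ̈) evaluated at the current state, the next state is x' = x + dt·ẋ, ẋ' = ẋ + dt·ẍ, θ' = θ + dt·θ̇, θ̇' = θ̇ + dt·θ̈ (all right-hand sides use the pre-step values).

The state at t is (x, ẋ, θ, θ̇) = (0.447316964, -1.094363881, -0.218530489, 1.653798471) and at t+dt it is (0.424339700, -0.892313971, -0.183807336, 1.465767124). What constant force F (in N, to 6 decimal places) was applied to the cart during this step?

F = 14.999669 N

ẍ = (ẋ'−ẋ)/dt = (-0.892313971−-1.094363881)/0.020996 = 9.623257
θ̈ = (θ̇'−θ̇)/dt = (1.465767124−1.653798471)/0.020996 = -8.955580
sinθ=-0.216795, cosθ=0.976217
F = (M+m)·ẍ + m·l·cosθ·θ̈ − m·l·sinθ·θ̇² = 18.342438 + -3.585980 − -0.243211 = 14.999669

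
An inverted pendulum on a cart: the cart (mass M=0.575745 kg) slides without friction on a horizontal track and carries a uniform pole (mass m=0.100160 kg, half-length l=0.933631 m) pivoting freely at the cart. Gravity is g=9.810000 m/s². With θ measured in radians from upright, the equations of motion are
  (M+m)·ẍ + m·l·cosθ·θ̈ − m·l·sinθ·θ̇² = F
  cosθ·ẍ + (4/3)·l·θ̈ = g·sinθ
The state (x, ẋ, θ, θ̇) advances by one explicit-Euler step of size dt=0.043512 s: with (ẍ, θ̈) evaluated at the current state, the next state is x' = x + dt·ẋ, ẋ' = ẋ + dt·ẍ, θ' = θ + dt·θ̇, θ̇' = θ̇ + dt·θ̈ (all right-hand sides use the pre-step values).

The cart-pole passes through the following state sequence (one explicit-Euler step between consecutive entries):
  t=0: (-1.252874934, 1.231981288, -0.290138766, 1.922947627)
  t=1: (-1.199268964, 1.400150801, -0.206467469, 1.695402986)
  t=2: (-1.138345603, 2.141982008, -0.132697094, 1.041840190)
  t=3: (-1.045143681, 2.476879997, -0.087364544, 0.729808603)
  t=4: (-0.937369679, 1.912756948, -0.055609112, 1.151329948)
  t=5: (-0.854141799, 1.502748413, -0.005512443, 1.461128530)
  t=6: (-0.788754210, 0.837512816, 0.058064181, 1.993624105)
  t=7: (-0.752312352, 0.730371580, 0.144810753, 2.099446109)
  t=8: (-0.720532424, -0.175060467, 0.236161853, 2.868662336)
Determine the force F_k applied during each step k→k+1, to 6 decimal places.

step 0→1:
  ẍ = (ẋ'−ẋ)/dt = (1.400150801−1.231981288)/0.043512 = 3.864900
  θ̈ = (θ̇'−θ̇)/dt = (1.695402986−1.922947627)/0.043512 = -5.229469
  sinθ=-0.286085, cosθ=0.958204
  F = (M+m)·ẍ + m·l·cosθ·θ̈ − m·l·sinθ·θ̇² = 2.612305 + -0.468582 − -0.098924 = 2.242647
step 1→2:
  ẍ = (ẋ'−ẋ)/dt = (2.141982008−1.400150801)/0.043512 = 17.048888
  θ̈ = (θ̇'−θ̇)/dt = (1.041840190−1.695402986)/0.043512 = -15.020289
  sinθ=-0.205004, cosθ=0.978761
  F = (M+m)·ẍ + m·l·cosθ·θ̈ − m·l·sinθ·θ̇² = 11.523429 + -1.374753 − -0.055103 = 10.203779
step 2→3:
  ẍ = (ẋ'−ẋ)/dt = (2.476879997−2.141982008)/0.043512 = 7.696681
  θ̈ = (θ̇'−θ̇)/dt = (0.729808603−1.041840190)/0.043512 = -7.171162
  sinθ=-0.132308, cosθ=0.991209
  F = (M+m)·ẍ + m·l·cosθ·θ̈ − m·l·sinθ·θ̇² = 5.202225 + -0.664698 − -0.013429 = 4.550957
step 3→4:
  ẍ = (ẋ'−ẋ)/dt = (1.912756948−2.476879997)/0.043512 = -12.964769
  θ̈ = (θ̇'−θ̇)/dt = (1.151329948−0.729808603)/0.043512 = 9.687473
  sinθ=-0.087253, cosθ=0.996186
  F = (M+m)·ẍ + m·l·cosθ·θ̈ − m·l·sinθ·θ̇² = -8.762953 + 0.902445 − -0.004346 = -7.856162
step 4→5:
  ẍ = (ẋ'−ẋ)/dt = (1.502748413−1.912756948)/0.043512 = -9.422884
  θ̈ = (θ̇'−θ̇)/dt = (1.461128530−1.151329948)/0.043512 = 7.119842
  sinθ=-0.055580, cosθ=0.998454
  F = (M+m)·ẍ + m·l·cosθ·θ̈ − m·l·sinθ·θ̇² = -6.368975 + 0.664765 − -0.006890 = -5.697320
step 5→6:
  ẍ = (ẋ'−ẋ)/dt = (0.837512816−1.502748413)/0.043512 = -15.288555
  θ̈ = (θ̇'−θ̇)/dt = (1.993624105−1.461128530)/0.043512 = 12.237902
  sinθ=-0.005512, cosθ=0.999985
  F = (M+m)·ẍ + m·l·cosθ·θ̈ − m·l·sinθ·θ̇² = -10.333611 + 1.144379 − -0.001100 = -9.188131
step 6→7:
  ẍ = (ẋ'−ẋ)/dt = (0.730371580−0.837512816)/0.043512 = -2.462338
  θ̈ = (θ̇'−θ̇)/dt = (2.099446109−1.993624105)/0.043512 = 2.432019
  sinθ=0.058032, cosθ=0.998315
  F = (M+m)·ẍ + m·l·cosθ·θ̈ − m·l·sinθ·θ̇² = -1.664306 + 0.227041 − 0.021569 = -1.458834
step 7→8:
  ẍ = (ẋ'−ẋ)/dt = (-0.175060467−0.730371580)/0.043512 = -20.808789
  θ̈ = (θ̇'−θ̇)/dt = (2.868662336−2.099446109)/0.043512 = 17.678255
  sinθ=0.144305, cosθ=0.989533
  F = (M+m)·ẍ + m·l·cosθ·θ̈ − m·l·sinθ·θ̇² = -14.064765 + 1.635834 − 0.059479 = -12.488409

F_0 = 2.242647 N
F_1 = 10.203779 N
F_2 = 4.550957 N
F_3 = -7.856162 N
F_4 = -5.697320 N
F_5 = -9.188131 N
F_6 = -1.458834 N
F_7 = -12.488409 N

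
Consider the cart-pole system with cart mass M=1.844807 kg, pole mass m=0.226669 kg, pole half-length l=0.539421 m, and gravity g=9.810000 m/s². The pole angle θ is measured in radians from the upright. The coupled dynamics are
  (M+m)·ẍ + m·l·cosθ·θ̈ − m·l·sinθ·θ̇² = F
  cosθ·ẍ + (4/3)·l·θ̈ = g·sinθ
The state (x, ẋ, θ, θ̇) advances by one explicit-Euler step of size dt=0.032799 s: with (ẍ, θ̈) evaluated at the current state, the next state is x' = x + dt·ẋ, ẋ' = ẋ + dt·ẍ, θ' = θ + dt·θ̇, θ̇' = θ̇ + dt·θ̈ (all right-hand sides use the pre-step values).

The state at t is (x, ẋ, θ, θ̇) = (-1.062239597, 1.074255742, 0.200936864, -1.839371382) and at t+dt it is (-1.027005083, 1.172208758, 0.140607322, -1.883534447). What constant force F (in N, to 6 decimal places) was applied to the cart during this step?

F = 5.942502 N

ẍ = (ẋ'−ẋ)/dt = (1.172208758−1.074255742)/0.032799 = 2.986463
θ̈ = (θ̇'−θ̇)/dt = (-1.883534447−-1.839371382)/0.032799 = -1.346476
sinθ=0.199587, cosθ=0.979880
F = (M+m)·ẍ + m·l·cosθ·θ̈ − m·l·sinθ·θ̇² = 6.186387 + -0.161321 − 0.082564 = 5.942502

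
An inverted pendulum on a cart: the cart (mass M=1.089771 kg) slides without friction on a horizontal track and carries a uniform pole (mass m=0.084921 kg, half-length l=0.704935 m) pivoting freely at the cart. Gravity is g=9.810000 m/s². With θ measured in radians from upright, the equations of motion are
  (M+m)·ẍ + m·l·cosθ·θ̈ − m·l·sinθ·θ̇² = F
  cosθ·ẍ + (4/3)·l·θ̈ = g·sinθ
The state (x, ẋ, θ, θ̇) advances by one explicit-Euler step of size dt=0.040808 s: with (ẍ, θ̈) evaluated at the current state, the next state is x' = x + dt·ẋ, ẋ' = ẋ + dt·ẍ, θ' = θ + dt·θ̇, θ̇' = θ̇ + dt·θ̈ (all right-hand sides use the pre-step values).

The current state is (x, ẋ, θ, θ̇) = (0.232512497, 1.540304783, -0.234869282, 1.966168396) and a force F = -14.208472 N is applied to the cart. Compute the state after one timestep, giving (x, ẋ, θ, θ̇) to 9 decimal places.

(0.295369255, 1.023237060, -0.154633882, 2.402069426)

sinθ=-0.232715858, cosθ=0.972544770
temp = (F + m·l·θ̇²·sinθ)/(M+m) = (-14.208472 + -0.053855688)/1.174692 = -12.141333803
θ̈ = (g·sinθ − cosθ·temp)/(l·(4/3 − m·cos²θ/(M+m))) = 10.681754302
ẍ = temp − m·l·θ̈·cosθ/(M+m) = -12.670744057
Euler: x'=0.232512497+0.040808·1.540304783=0.295369255, ẋ'=1.540304783+0.040808·-12.670744057=1.023237060
       θ'=-0.234869282+0.040808·1.966168396=-0.154633882, θ̇'=1.966168396+0.040808·10.681754302=2.402069426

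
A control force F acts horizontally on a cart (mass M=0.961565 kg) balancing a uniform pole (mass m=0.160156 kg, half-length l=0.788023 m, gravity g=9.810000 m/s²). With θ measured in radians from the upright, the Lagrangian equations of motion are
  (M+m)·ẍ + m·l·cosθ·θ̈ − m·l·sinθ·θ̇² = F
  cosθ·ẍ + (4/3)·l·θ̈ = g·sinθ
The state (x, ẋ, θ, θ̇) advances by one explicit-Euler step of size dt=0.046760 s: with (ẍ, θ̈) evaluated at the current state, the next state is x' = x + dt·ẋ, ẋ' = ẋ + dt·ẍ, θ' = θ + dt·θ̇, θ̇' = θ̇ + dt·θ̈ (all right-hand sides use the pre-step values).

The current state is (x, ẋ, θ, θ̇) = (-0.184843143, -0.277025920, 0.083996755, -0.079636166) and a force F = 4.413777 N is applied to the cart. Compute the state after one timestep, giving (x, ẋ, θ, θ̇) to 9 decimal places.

sinθ=0.083898017, cosθ=0.996474346
temp = (F + m·l·θ̇²·sinθ)/(M+m) = (4.413777 + 0.000067151)/1.121721 = 3.934885904
θ̈ = (g·sinθ − cosθ·temp)/(l·(4/3 − m·cos²θ/(M+m))) = -3.299304455
ẍ = temp − m·l·θ̈·cosθ/(M+m) = 4.304787132
Euler: x'=-0.184843143+0.046760·-0.277025920=-0.197796875, ẋ'=-0.277025920+0.046760·4.304787132=-0.075734074
       θ'=0.083996755+0.046760·-0.079636166=0.080272968, θ̇'=-0.079636166+0.046760·-3.299304455=-0.233911642

(-0.197796875, -0.075734074, 0.080272968, -0.233911642)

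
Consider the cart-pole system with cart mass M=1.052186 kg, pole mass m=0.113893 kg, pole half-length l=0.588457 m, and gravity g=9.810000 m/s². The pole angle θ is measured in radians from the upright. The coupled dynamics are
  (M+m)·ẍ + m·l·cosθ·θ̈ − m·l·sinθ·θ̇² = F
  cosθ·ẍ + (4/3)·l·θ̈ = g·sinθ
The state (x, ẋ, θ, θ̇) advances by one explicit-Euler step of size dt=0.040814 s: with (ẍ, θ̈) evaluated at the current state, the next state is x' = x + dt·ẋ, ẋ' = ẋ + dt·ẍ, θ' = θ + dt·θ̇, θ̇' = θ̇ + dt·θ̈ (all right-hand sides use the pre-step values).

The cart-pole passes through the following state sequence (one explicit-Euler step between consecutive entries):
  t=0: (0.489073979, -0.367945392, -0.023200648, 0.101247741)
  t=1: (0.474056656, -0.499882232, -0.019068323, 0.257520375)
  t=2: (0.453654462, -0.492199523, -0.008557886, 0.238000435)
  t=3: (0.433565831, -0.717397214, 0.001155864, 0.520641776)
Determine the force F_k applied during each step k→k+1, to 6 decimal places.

F_0 = -3.512946 N
F_1 = 0.187536 N
F_2 = -5.969881 N

step 0→1:
  ẍ = (ẋ'−ẋ)/dt = (-0.499882232−-0.367945392)/0.040814 = -3.232637
  θ̈ = (θ̇'−θ̇)/dt = (0.257520375−0.101247741)/0.040814 = 3.828898
  sinθ=-0.023199, cosθ=0.999731
  F = (M+m)·ẍ + m·l·cosθ·θ̈ − m·l·sinθ·θ̇² = -3.769510 + 0.256548 − -0.000016 = -3.512946
step 1→2:
  ẍ = (ẋ'−ẋ)/dt = (-0.492199523−-0.499882232)/0.040814 = 0.188237
  θ̈ = (θ̇'−θ̇)/dt = (0.238000435−0.257520375)/0.040814 = -0.478266
  sinθ=-0.019067, cosθ=0.999818
  F = (M+m)·ẍ + m·l·cosθ·θ̈ − m·l·sinθ·θ̇² = 0.219499 + -0.032048 − -0.000085 = 0.187536
step 2→3:
  ẍ = (ẋ'−ẋ)/dt = (-0.717397214−-0.492199523)/0.040814 = -5.517658
  θ̈ = (θ̇'−θ̇)/dt = (0.520641776−0.238000435)/0.040814 = 6.925108
  sinθ=-0.008558, cosθ=0.999963
  F = (M+m)·ẍ + m·l·cosθ·θ̈ − m·l·sinθ·θ̇² = -6.434025 + 0.464112 − -0.000032 = -5.969881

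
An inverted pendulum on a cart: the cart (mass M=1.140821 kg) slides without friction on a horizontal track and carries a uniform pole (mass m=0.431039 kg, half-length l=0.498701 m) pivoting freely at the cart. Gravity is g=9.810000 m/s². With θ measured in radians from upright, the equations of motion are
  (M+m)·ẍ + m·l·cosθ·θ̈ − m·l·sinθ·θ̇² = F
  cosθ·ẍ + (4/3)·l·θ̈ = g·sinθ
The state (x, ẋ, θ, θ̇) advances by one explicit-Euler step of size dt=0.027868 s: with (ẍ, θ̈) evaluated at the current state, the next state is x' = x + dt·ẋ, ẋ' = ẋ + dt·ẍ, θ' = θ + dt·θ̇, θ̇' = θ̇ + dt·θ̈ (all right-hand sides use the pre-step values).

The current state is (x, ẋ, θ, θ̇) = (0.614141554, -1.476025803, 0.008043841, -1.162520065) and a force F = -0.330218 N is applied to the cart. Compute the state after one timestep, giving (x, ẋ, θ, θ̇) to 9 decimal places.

sinθ=0.008043754, cosθ=0.999967648
temp = (F + m·l·θ̇²·sinθ)/(M+m) = (-0.330218 + 0.002336773)/1.571860 = -0.208594421
θ̈ = (g·sinθ − cosθ·temp)/(l·(4/3 − m·cos²θ/(M+m))) = 0.544307284
ẍ = temp − m·l·θ̈·cosθ/(M+m) = -0.283028709
Euler: x'=0.614141554+0.027868·-1.476025803=0.573007667, ẋ'=-1.476025803+0.027868·-0.283028709=-1.483913247
       θ'=0.008043841+0.027868·-1.162520065=-0.024353268, θ̇'=-1.162520065+0.027868·0.544307284=-1.147351310

(0.573007667, -1.483913247, -0.024353268, -1.147351310)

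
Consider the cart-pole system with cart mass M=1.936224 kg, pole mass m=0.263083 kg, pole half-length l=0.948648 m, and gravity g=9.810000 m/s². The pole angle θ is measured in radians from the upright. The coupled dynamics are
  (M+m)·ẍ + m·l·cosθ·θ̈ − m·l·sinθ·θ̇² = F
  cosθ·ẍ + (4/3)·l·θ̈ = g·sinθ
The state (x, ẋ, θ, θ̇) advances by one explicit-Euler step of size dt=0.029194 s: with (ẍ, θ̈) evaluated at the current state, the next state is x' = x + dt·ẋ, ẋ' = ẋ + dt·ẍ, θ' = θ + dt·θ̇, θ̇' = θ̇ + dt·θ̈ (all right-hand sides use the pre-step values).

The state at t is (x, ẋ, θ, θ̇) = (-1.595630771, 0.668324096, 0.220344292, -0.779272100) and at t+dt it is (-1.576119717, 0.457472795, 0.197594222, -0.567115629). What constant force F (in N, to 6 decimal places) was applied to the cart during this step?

F = -14.147613 N

ẍ = (ẋ'−ẋ)/dt = (0.457472795−0.668324096)/0.029194 = -7.222419
θ̈ = (θ̇'−θ̇)/dt = (-0.567115629−-0.779272100)/0.029194 = 7.267126
sinθ=0.218566, cosθ=0.975822
F = (M+m)·ẍ + m·l·cosθ·θ̈ − m·l·sinθ·θ̇² = -15.884317 + 1.769829 − 0.033125 = -14.147613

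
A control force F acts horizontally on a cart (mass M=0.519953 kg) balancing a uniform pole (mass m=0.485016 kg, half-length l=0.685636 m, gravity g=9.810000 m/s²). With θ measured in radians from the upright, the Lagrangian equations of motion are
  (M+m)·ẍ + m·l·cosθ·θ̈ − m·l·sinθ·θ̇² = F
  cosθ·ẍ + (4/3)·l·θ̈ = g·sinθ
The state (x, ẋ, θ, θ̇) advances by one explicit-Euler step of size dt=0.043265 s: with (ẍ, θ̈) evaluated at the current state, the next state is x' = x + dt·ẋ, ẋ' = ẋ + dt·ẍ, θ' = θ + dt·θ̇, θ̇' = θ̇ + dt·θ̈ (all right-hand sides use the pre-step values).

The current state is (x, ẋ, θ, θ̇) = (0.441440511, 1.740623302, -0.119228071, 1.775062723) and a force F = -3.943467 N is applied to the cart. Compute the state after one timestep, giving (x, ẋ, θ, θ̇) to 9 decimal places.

(0.516748578, 1.496527126, -0.042429982, 1.984954511)

sinθ=-0.118945794, cosθ=0.992900749
temp = (F + m·l·θ̇²·sinθ)/(M+m) = (-3.943467 + -0.124631027)/1.004969 = -4.047983597
θ̈ = (g·sinθ − cosθ·temp)/(l·(4/3 − m·cos²θ/(M+m))) = 4.851306789
ẍ = temp − m·l·θ̈·cosθ/(M+m) = -5.641885506
Euler: x'=0.441440511+0.043265·1.740623302=0.516748578, ẋ'=1.740623302+0.043265·-5.641885506=1.496527126
       θ'=-0.119228071+0.043265·1.775062723=-0.042429982, θ̇'=1.775062723+0.043265·4.851306789=1.984954511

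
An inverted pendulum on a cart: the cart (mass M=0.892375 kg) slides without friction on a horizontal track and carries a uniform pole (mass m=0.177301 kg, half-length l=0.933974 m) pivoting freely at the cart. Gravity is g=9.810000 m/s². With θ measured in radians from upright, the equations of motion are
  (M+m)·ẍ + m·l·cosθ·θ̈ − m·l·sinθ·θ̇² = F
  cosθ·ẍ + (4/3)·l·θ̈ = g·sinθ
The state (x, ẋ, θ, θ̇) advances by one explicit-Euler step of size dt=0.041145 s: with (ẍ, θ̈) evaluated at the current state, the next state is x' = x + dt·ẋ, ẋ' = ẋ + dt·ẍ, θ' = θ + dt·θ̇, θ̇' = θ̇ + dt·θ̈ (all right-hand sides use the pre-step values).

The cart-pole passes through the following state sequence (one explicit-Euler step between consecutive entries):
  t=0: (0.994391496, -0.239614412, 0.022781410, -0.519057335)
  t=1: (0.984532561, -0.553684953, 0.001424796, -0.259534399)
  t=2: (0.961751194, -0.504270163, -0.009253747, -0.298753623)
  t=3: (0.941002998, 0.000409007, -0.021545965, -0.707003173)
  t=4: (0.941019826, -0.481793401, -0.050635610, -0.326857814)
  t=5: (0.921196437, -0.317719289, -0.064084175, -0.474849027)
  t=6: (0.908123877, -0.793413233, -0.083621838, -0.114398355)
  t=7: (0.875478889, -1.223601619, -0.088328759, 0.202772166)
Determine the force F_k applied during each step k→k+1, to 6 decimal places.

F_0 = -7.121913 N
F_1 = 1.126812 N
F_2 = 11.477648 N
F_3 = -11.004778 N
F_4 = 3.671597 N
F_5 = -10.916852 N
F_6 = -9.911692 N

step 0→1:
  ẍ = (ẋ'−ẋ)/dt = (-0.553684953−-0.239614412)/0.041145 = -7.633261
  θ̈ = (θ̇'−θ̇)/dt = (-0.259534399−-0.519057335)/0.041145 = 6.307521
  sinθ=0.022779, cosθ=0.999741
  F = (M+m)·ẍ + m·l·cosθ·θ̈ − m·l·sinθ·θ̇² = -8.165117 + 1.044220 − 0.001016 = -7.121913
step 1→2:
  ẍ = (ẋ'−ẋ)/dt = (-0.504270163−-0.553684953)/0.041145 = 1.200991
  θ̈ = (θ̇'−θ̇)/dt = (-0.298753623−-0.259534399)/0.041145 = -0.953195
  sinθ=0.001425, cosθ=0.999999
  F = (M+m)·ẍ + m·l·cosθ·θ̈ − m·l·sinθ·θ̇² = 1.284672 + -0.157844 − 0.000016 = 1.126812
step 2→3:
  ẍ = (ẋ'−ẋ)/dt = (0.000409007−-0.504270163)/0.041145 = 12.265869
  θ̈ = (θ̇'−θ̇)/dt = (-0.707003173−-0.298753623)/0.041145 = -9.922215
  sinθ=-0.009254, cosθ=0.999957
  F = (M+m)·ẍ + m·l·cosθ·θ̈ − m·l·sinθ·θ̇² = 13.120505 + -1.642994 − -0.000137 = 11.477648
step 3→4:
  ẍ = (ẋ'−ẋ)/dt = (-0.481793401−0.000409007)/0.041145 = -11.719587
  θ̈ = (θ̇'−θ̇)/dt = (-0.326857814−-0.707003173)/0.041145 = 9.239163
  sinθ=-0.021544, cosθ=0.999768
  F = (M+m)·ẍ + m·l·cosθ·θ̈ − m·l·sinθ·θ̇² = -12.536161 + 1.529600 − -0.001783 = -11.004778
step 4→5:
  ẍ = (ẋ'−ẋ)/dt = (-0.317719289−-0.481793401)/0.041145 = 3.987705
  θ̈ = (θ̇'−θ̇)/dt = (-0.474849027−-0.326857814)/0.041145 = -3.596821
  sinθ=-0.050614, cosθ=0.998718
  F = (M+m)·ẍ + m·l·cosθ·θ̈ − m·l·sinθ·θ̇² = 4.265552 + -0.594851 − -0.000895 = 3.671597
step 5→6:
  ẍ = (ẋ'−ẋ)/dt = (-0.793413233−-0.317719289)/0.041145 = -11.561403
  θ̈ = (θ̇'−θ̇)/dt = (-0.114398355−-0.474849027)/0.041145 = 8.760498
  sinθ=-0.064040, cosθ=0.997947
  F = (M+m)·ẍ + m·l·cosθ·θ̈ − m·l·sinθ·θ̇² = -12.366956 + 1.447713 − -0.002391 = -10.916852
step 6→7:
  ẍ = (ẋ'−ẋ)/dt = (-1.223601619−-0.793413233)/0.041145 = -10.455423
  θ̈ = (θ̇'−θ̇)/dt = (0.202772166−-0.114398355)/0.041145 = 7.708604
  sinθ=-0.083524, cosθ=0.996506
  F = (M+m)·ẍ + m·l·cosθ·θ̈ − m·l·sinθ·θ̇² = -11.183915 + 1.272042 − -0.000181 = -9.911692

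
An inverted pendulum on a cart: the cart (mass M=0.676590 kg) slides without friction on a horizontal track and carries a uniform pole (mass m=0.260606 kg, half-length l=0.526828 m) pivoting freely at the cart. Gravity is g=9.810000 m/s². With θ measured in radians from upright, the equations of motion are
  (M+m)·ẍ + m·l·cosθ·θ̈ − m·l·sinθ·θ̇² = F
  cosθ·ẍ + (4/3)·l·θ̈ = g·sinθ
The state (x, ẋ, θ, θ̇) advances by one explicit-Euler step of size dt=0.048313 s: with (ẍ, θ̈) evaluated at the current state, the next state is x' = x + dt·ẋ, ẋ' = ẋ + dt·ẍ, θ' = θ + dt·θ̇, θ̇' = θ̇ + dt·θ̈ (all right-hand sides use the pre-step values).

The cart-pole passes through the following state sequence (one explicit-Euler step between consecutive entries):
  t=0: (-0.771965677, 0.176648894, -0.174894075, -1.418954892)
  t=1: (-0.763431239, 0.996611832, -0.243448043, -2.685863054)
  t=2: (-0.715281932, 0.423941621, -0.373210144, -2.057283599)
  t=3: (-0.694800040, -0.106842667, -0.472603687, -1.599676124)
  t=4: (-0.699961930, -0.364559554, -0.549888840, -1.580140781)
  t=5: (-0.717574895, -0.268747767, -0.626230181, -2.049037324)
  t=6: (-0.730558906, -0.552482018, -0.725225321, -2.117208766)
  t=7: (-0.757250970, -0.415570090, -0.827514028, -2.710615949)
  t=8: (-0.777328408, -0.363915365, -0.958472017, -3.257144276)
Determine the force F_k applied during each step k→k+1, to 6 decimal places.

step 0→1:
  ẍ = (ẋ'−ẋ)/dt = (0.996611832−0.176648894)/0.048313 = 16.971890
  θ̈ = (θ̇'−θ̇)/dt = (-2.685863054−-1.418954892)/0.048313 = -26.222925
  sinθ=-0.174004, cosθ=0.984745
  F = (M+m)·ẍ + m·l·cosθ·θ̈ − m·l·sinθ·θ̇² = 15.905988 + -3.545342 − -0.048100 = 12.408746
step 1→2:
  ẍ = (ẋ'−ẋ)/dt = (0.423941621−0.996611832)/0.048313 = -11.853336
  θ̈ = (θ̇'−θ̇)/dt = (-2.057283599−-2.685863054)/0.048313 = 13.010566
  sinθ=-0.241050, cosθ=0.970513
  F = (M+m)·ẍ + m·l·cosθ·θ̈ − m·l·sinθ·θ̇² = -11.108899 + 1.733607 − -0.238742 = -9.136550
step 2→3:
  ẍ = (ẋ'−ẋ)/dt = (-0.106842667−0.423941621)/0.048313 = -10.986366
  θ̈ = (θ̇'−θ̇)/dt = (-1.599676124−-2.057283599)/0.048313 = 9.471726
  sinθ=-0.364606, cosθ=0.931162
  F = (M+m)·ẍ + m·l·cosθ·θ̈ − m·l·sinθ·θ̇² = -10.296378 + 1.210898 − -0.211868 = -8.873612
step 3→4:
  ẍ = (ẋ'−ẋ)/dt = (-0.364559554−-0.106842667)/0.048313 = -5.334318
  θ̈ = (θ̇'−θ̇)/dt = (-1.580140781−-1.599676124)/0.048313 = 0.404350
  sinθ=-0.455206, cosθ=0.890386
  F = (M+m)·ẍ + m·l·cosθ·θ̈ − m·l·sinθ·θ̇² = -4.999301 + 0.049430 − -0.159928 = -4.789943
step 4→5:
  ẍ = (ẋ'−ẋ)/dt = (-0.268747767−-0.364559554)/0.048313 = 1.983147
  θ̈ = (θ̇'−θ̇)/dt = (-2.049037324−-1.580140781)/0.048313 = -9.705391
  sinθ=-0.522592, cosθ=0.852583
  F = (M+m)·ẍ + m·l·cosθ·θ̈ − m·l·sinθ·θ̇² = 1.858598 + -1.136064 − -0.179146 = 0.901680
step 5→6:
  ẍ = (ẋ'−ẋ)/dt = (-0.552482018−-0.268747767)/0.048313 = -5.872834
  θ̈ = (θ̇'−θ̇)/dt = (-2.117208766−-2.049037324)/0.048313 = -1.411037
  sinθ=-0.586094, cosθ=0.810243
  F = (M+m)·ẍ + m·l·cosθ·θ̈ − m·l·sinθ·θ̇² = -5.503997 + -0.156966 − -0.337847 = -5.323116
step 6→7:
  ẍ = (ẋ'−ẋ)/dt = (-0.415570090−-0.552482018)/0.048313 = 2.833853
  θ̈ = (θ̇'−θ̇)/dt = (-2.710615949−-2.117208766)/0.048313 = -12.282557
  sinθ=-0.663304, cosθ=0.748350
  F = (M+m)·ẍ + m·l·cosθ·θ̈ − m·l·sinθ·θ̇² = 2.655875 + -1.261964 − -0.408219 = 1.802131
step 7→8:
  ẍ = (ẋ'−ẋ)/dt = (-0.363915365−-0.415570090)/0.048313 = 1.069168
  θ̈ = (θ̇'−θ̇)/dt = (-3.257144276−-2.710615949)/0.048313 = -11.312242
  sinθ=-0.736251, cosθ=0.676708
  F = (M+m)·ẍ + m·l·cosθ·θ̈ − m·l·sinθ·θ̇² = 1.002020 + -1.051002 − -0.742703 = 0.693722

F_0 = 12.408746 N
F_1 = -9.136550 N
F_2 = -8.873612 N
F_3 = -4.789943 N
F_4 = 0.901680 N
F_5 = -5.323116 N
F_6 = 1.802131 N
F_7 = 0.693722 N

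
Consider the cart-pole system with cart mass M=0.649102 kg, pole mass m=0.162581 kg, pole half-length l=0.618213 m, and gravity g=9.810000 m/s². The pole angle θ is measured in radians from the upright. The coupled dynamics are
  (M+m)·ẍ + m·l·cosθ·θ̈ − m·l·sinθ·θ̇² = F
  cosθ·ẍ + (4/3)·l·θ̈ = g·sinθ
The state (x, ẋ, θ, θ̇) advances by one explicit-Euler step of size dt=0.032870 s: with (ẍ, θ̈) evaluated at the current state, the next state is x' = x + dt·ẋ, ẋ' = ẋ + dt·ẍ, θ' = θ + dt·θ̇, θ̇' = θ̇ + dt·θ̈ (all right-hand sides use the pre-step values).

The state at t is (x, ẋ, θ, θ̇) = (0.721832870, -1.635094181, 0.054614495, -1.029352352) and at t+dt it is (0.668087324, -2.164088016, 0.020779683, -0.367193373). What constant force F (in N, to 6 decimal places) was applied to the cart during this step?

ẍ = (ẋ'−ẋ)/dt = (-2.164088016−-1.635094181)/0.032870 = -16.093515
θ̈ = (θ̇'−θ̇)/dt = (-0.367193373−-1.029352352)/0.032870 = 20.144782
sinθ=0.054587, cosθ=0.998509
F = (M+m)·ẍ + m·l·cosθ·θ̈ − m·l·sinθ·θ̇² = -13.062832 + 2.021727 − 0.005813 = -11.046919

F = -11.046919 N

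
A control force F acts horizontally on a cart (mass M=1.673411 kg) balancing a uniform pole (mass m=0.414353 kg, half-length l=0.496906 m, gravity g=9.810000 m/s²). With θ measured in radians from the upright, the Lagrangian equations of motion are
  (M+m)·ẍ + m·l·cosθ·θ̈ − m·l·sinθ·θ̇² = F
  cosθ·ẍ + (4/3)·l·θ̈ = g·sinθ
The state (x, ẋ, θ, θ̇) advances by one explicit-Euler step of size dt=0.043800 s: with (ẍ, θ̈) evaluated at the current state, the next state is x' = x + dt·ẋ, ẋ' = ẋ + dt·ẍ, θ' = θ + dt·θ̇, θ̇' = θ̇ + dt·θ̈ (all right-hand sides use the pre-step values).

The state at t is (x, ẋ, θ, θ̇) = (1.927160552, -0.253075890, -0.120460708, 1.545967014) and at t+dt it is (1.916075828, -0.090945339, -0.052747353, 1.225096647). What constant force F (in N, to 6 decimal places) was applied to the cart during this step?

F = 6.289811 N

ẍ = (ẋ'−ẋ)/dt = (-0.090945339−-0.253075890)/0.043800 = 3.701611
θ̈ = (θ̇'−θ̇)/dt = (1.225096647−1.545967014)/0.043800 = -7.325807
sinθ=-0.120170, cosθ=0.992753
F = (M+m)·ẍ + m·l·cosθ·θ̈ − m·l·sinθ·θ̇² = 7.728090 + -1.497413 − -0.059134 = 6.289811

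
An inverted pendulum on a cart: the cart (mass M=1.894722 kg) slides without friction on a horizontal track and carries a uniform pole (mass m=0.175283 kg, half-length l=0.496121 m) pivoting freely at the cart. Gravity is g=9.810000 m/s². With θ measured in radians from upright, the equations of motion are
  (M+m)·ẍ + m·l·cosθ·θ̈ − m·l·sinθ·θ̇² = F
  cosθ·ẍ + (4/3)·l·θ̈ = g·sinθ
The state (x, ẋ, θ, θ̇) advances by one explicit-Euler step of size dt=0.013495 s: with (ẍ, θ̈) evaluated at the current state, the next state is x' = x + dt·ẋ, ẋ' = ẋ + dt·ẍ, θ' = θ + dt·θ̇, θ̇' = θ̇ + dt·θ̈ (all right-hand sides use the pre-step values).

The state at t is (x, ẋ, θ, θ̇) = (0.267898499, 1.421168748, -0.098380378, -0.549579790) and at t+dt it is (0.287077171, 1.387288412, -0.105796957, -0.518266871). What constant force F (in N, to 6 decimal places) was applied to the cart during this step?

ẍ = (ẋ'−ẋ)/dt = (1.387288412−1.421168748)/0.013495 = -2.510584
θ̈ = (θ̇'−θ̇)/dt = (-0.518266871−-0.549579790)/0.013495 = 2.320335
sinθ=-0.098222, cosθ=0.995165
F = (M+m)·ẍ + m·l·cosθ·θ̈ − m·l·sinθ·θ̇² = -5.196922 + 0.200804 − -0.002580 = -4.993538

F = -4.993538 N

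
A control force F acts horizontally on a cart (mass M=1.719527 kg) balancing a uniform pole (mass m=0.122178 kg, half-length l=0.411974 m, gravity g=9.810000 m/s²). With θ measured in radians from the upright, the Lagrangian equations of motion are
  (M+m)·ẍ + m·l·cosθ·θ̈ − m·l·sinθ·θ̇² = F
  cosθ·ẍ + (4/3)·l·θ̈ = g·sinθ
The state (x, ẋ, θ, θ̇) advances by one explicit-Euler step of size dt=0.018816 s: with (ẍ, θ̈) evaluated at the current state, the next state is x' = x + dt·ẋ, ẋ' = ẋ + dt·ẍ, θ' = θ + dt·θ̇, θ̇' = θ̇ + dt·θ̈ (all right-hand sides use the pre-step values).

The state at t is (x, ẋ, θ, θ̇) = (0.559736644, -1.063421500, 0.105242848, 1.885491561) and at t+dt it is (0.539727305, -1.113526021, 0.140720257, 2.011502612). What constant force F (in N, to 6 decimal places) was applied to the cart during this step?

ẍ = (ẋ'−ẋ)/dt = (-1.113526021−-1.063421500)/0.018816 = -2.662868
θ̈ = (θ̇'−θ̇)/dt = (2.011502612−1.885491561)/0.018816 = 6.697016
sinθ=0.105049, cosθ=0.994467
F = (M+m)·ẍ + m·l·cosθ·θ̈ − m·l·sinθ·θ̇² = -4.904217 + 0.335224 − 0.018798 = -4.587791

F = -4.587791 N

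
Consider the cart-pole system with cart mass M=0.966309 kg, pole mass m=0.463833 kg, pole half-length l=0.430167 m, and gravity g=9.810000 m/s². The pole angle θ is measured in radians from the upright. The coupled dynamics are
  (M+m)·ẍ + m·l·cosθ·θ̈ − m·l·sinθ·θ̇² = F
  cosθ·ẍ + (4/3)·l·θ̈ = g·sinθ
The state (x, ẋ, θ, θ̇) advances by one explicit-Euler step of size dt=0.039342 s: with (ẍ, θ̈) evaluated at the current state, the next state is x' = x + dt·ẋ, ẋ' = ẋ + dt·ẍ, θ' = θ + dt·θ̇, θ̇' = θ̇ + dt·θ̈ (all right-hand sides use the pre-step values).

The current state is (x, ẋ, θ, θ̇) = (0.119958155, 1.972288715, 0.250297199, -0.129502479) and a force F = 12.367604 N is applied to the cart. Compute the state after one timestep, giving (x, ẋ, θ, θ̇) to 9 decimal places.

sinθ=0.247691908, cosθ=0.968838851
temp = (F + m·l·θ̇²·sinθ)/(M+m) = (12.367604 + 0.000828832)/1.430142 = 8.648394937
θ̈ = (g·sinθ − cosθ·temp)/(l·(4/3 − m·cos²θ/(M+m))) = -13.441103261
ẍ = temp − m·l·θ̈·cosθ/(M+m) = 10.465190401
Euler: x'=0.119958155+0.039342·1.972288715=0.197551938, ẋ'=1.972288715+0.039342·10.465190401=2.384010236
       θ'=0.250297199+0.039342·-0.129502479=0.245202312, θ̇'=-0.129502479+0.039342·-13.441103261=-0.658302363

(0.197551938, 2.384010236, 0.245202312, -0.658302363)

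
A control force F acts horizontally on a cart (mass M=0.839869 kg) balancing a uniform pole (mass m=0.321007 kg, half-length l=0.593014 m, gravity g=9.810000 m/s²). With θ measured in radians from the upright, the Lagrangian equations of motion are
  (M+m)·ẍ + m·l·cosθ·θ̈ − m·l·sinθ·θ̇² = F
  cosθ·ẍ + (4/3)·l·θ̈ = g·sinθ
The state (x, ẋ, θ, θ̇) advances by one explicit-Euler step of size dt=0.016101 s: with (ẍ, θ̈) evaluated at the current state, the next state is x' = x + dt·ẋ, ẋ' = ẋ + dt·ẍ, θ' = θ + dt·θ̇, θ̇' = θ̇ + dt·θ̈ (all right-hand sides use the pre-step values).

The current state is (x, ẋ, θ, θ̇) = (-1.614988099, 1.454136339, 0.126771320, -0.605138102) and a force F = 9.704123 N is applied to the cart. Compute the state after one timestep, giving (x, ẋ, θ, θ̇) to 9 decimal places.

sinθ=0.126432036, cosθ=0.991975272
temp = (F + m·l·θ̇²·sinθ)/(M+m) = (9.704123 + 0.008813443)/1.160876 = 8.366902617
θ̈ = (g·sinθ − cosθ·temp)/(l·(4/3 − m·cos²θ/(M+m))) = -11.217504597
ẍ = temp − m·l·θ̈·cosθ/(M+m) = 10.191599453
Euler: x'=-1.614988099+0.016101·1.454136339=-1.591575050, ẋ'=1.454136339+0.016101·10.191599453=1.618231282
       θ'=0.126771320+0.016101·-0.605138102=0.117027991, θ̇'=-0.605138102+0.016101·-11.217504597=-0.785751144

(-1.591575050, 1.618231282, 0.117027991, -0.785751144)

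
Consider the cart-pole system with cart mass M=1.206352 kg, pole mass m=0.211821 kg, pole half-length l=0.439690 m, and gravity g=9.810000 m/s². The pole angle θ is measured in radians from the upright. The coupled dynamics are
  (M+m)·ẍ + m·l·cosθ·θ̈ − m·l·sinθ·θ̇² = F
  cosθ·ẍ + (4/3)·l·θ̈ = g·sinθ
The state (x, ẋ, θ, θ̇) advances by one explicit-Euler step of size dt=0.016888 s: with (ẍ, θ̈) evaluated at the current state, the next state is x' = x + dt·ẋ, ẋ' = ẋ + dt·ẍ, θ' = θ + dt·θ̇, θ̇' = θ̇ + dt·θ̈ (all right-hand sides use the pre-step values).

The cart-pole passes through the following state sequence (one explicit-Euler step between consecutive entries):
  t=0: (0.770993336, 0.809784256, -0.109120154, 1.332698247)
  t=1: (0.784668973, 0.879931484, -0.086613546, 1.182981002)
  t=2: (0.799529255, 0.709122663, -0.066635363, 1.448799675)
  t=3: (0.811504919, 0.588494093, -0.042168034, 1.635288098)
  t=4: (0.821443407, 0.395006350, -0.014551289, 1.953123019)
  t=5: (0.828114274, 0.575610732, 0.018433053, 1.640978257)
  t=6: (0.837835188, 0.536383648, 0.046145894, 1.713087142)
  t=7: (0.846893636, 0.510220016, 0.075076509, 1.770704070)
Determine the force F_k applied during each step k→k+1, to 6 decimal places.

F_0 = 5.087877 N
F_1 = -12.871961 N
F_2 = -9.090608 N
F_3 = -14.486402 N
F_4 = 13.450193 N
F_5 = -2.901119 N
F_6 = -1.892291 N

step 0→1:
  ẍ = (ẋ'−ẋ)/dt = (0.879931484−0.809784256)/0.016888 = 4.153673
  θ̈ = (θ̇'−θ̇)/dt = (1.182981002−1.332698247)/0.016888 = -8.865303
  sinθ=-0.108904, cosθ=0.994052
  F = (M+m)·ẍ + m·l·cosθ·θ̈ − m·l·sinθ·θ̇² = 5.890627 + -0.820764 − -0.018014 = 5.087877
step 1→2:
  ẍ = (ẋ'−ẋ)/dt = (0.709122663−0.879931484)/0.016888 = -10.114213
  θ̈ = (θ̇'−θ̇)/dt = (1.448799675−1.182981002)/0.016888 = 15.740092
  sinθ=-0.086505, cosθ=0.996251
  F = (M+m)·ẍ + m·l·cosθ·θ̈ − m·l·sinθ·θ̇² = -14.343703 + 1.460467 − -0.011275 = -12.871961
step 2→3:
  ẍ = (ẋ'−ẋ)/dt = (0.588494093−0.709122663)/0.016888 = -7.142857
  θ̈ = (θ̇'−θ̇)/dt = (1.635288098−1.448799675)/0.016888 = 11.042659
  sinθ=-0.066586, cosθ=0.997781
  F = (M+m)·ẍ + m·l·cosθ·θ̈ − m·l·sinθ·θ̇² = -10.129807 + 1.026182 − -0.013017 = -9.090608
step 3→4:
  ẍ = (ẋ'−ẋ)/dt = (0.395006350−0.588494093)/0.016888 = -11.457114
  θ̈ = (θ̇'−θ̇)/dt = (1.953123019−1.635288098)/0.016888 = 18.820163
  sinθ=-0.042156, cosθ=0.999111
  F = (M+m)·ẍ + m·l·cosθ·θ̈ − m·l·sinθ·θ̇² = -16.248170 + 1.751269 − -0.010499 = -14.486402
step 4→5:
  ẍ = (ẋ'−ẋ)/dt = (0.575610732−0.395006350)/0.016888 = 10.694243
  θ̈ = (θ̇'−θ̇)/dt = (1.640978257−1.953123019)/0.016888 = -18.483228
  sinθ=-0.014551, cosθ=0.999894
  F = (M+m)·ẍ + m·l·cosθ·θ̈ − m·l·sinθ·θ̇² = 15.166287 + -1.721264 − -0.005170 = 13.450193
step 5→6:
  ẍ = (ẋ'−ẋ)/dt = (0.536383648−0.575610732)/0.016888 = -2.322779
  θ̈ = (θ̇'−θ̇)/dt = (1.713087142−1.640978257)/0.016888 = 4.269830
  sinθ=0.018432, cosθ=0.999830
  F = (M+m)·ẍ + m·l·cosθ·θ̈ − m·l·sinθ·θ̇² = -3.294102 + 0.397605 − 0.004623 = -2.901119
step 6→7:
  ẍ = (ẋ'−ẋ)/dt = (0.510220016−0.536383648)/0.016888 = -1.549244
  θ̈ = (θ̇'−θ̇)/dt = (1.770704070−1.713087142)/0.016888 = 3.411708
  sinθ=0.046130, cosθ=0.998935
  F = (M+m)·ẍ + m·l·cosθ·θ̈ − m·l·sinθ·θ̇² = -2.197096 + 0.317413 − 0.012608 = -1.892291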